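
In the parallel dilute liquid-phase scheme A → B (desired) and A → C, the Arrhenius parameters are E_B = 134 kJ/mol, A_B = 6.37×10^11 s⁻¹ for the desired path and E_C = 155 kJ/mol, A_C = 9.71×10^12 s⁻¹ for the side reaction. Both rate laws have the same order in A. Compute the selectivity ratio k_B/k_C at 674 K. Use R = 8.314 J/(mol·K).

Since both paths have the same order in A, the concentration cancels and S_{B/C} = k_B/k_C = (A_B/A_C)·exp[(E_C−E_B)/(RT)].
(E_C−E_B)/(RT) = (155−134)×10³/(8.314×674) = 21000/5604 = 3.748.
k_B/k_C = (6.37×10^11/9.71×10^12)·exp(3.748) = 0.06560 × 42.42 = 2.78.

2.78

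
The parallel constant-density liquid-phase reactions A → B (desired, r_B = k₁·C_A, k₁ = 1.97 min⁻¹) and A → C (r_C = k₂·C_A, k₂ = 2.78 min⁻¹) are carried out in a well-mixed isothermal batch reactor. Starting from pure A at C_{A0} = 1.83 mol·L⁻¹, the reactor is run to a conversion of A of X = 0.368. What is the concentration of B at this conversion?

C_A = C_{A0}(1−X) = 1.157 mol·L⁻¹.
Both paths are first order in A, so the instantaneous fraction to B is constant: dC_B/d(−C_A) = k₁/(k₁+k₂) = 0.4147.
C_B = 0.4147·(C_{A0}−C_A) = 0.4147×0.6734 = 0.279 mol·L⁻¹.

0.279 mol·L⁻¹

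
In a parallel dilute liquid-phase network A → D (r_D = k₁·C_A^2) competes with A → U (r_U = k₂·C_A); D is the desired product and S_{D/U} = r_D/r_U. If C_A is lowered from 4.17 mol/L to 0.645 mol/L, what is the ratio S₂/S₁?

0.155

S_{D/U} = (k₁/k₂)·C_A, so S₂/S₁ = (C_{A,2}/C_{A,1}).
= 0.645/4.17 = 0.155.
Selectivity toward D falls as C_A falls — high-concentration operation is favoured.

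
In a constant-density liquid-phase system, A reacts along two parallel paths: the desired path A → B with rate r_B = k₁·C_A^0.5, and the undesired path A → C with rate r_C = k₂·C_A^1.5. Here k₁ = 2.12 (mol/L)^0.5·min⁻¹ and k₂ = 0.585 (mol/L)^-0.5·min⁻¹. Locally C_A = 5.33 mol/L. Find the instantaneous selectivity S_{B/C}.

S_{B/C} = r_B/r_C = (k₁·C_A^0.5)/(k₂·C_A^1.5) = (k₁/k₂)·C_A⁻¹.
= (2.12×5.330^0.5) / (0.585×5.330^1.5) = 4.894/7.199 = 0.680.

0.680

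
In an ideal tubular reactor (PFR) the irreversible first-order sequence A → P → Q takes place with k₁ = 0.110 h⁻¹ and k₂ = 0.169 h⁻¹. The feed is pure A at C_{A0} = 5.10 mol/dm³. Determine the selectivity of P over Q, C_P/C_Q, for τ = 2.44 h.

4.32

Solving the coupled first-order balances gives C_P(τ) = [k₁/(k₂−k₁)]·C_{A0}·(e^(−k₁τ) − e^(−k₂τ)).
e^(−k₁τ) = e^(−0.110×2.44) = e^(−0.2684) = 0.7646; e^(−k₂τ) = e^(−0.4124) = 0.6621.
C_P = 0.110×5.10/(0.169−0.110) × (0.7646−0.6621) = 9.508×0.1025 = 0.9748 mol/dm³.
C_A = C_{A0}e^(−k₁τ) = 3.899 mol/dm³, so C_Q = C_{A0}−C_A−C_P = 0.2258 mol/dm³; C_P/C_Q = 4.32.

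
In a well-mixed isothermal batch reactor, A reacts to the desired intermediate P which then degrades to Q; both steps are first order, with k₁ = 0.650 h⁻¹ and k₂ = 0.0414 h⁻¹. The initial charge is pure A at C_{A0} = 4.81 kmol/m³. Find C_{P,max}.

3.99 kmol/m³

Evaluating C_P at t_opt = ln(k₂/k₁)/(k₂−k₁) gives C_{P,max}/C_{A0} = (k₁/k₂)^[k₂/(k₂−k₁)].
= (0.650/0.0414)^(0.0414/(0.0414−0.650)) = (15.70)^(-0.06802) = 0.8292.
C_{P,max} = 0.8292×4.81 = 3.99 kmol/m³.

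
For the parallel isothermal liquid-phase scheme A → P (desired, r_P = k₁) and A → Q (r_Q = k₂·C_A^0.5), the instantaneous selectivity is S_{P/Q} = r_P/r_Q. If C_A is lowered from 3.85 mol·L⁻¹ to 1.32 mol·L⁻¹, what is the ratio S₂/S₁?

1.71

S_{P/Q} = (k₁/k₂)·C_A^-0.5, so S₂/S₁ = (C_{A,2}/C_{A,1})^-0.5.
= (1.32/3.85)^(-0.5) = (0.3429)^(-0.5) = 1.71.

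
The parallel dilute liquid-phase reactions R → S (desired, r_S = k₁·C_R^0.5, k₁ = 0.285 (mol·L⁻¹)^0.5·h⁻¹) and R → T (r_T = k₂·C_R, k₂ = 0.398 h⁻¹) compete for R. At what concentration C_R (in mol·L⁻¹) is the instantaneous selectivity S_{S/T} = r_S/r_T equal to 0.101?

50.3 mol·L⁻¹

S_{S/T} = (k₁/k₂)·C_R^-0.5 ⇒ C_R = (S·k₂/k₁)^(-2).
= (0.101×0.398/0.285)^(-2) = (0.1410)^(-2) = 50.3 mol·L⁻¹.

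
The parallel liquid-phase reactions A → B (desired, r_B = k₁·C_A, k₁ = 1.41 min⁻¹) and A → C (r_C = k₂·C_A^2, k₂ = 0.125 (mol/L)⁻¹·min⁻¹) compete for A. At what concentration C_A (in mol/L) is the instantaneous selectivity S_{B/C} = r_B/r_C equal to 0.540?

S_{B/C} = (k₁/k₂)·C_A⁻¹ ⇒ C_A = (S·k₂/k₁)^(-1).
= (0.540×0.125/1.41)^(-1) = (0.04787)^(-1) = 20.9 mol/L.

20.9 mol/L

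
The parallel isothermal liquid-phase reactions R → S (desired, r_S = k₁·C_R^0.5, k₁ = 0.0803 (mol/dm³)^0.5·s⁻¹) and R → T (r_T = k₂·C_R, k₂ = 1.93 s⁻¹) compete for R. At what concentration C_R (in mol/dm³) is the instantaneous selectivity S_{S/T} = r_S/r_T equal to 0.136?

0.0936 mol/dm³

S_{S/T} = (k₁/k₂)·C_R^-0.5 ⇒ C_R = (S·k₂/k₁)^(-2).
= (0.136×1.93/0.0803)^(-2) = (3.269)^(-2) = 0.0936 mol/dm³.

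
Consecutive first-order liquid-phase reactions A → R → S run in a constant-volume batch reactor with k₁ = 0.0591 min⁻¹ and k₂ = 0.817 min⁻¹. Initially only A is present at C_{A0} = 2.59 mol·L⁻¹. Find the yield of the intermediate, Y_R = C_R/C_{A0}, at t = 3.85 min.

0.0588

The intermediate concentration in a first-order A→B→C sequence is C_R = k₁C_{A0}(e^(−k₁t) − e^(−k₂t))/(k₂−k₁).
e^(−k₁t) = e^(−0.0591×3.85) = e^(−0.2275) = 0.7965; e^(−k₂t) = e^(−3.145) = 0.04305.
C_R = 0.0591×2.59/(0.817−0.0591) × (0.7965−0.04305) = 0.2020×0.7534 = 0.1522 mol·L⁻¹.
Y_R = C_R/C_{A0} = 0.1522/2.59 = 0.0588.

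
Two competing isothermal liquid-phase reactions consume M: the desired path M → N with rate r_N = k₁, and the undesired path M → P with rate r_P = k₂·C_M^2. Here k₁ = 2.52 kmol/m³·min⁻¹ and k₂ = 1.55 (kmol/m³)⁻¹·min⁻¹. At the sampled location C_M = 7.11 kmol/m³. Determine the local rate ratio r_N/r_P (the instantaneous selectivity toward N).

0.0322

S_{N/P} = r_N/r_P = (k₁)/(k₂·C_M^2) = (k₁/k₂)·C_M^-2.
= (2.52) / (1.55×7.110^2) = 2.520/78.36 = 0.0322.
The undesired path is higher order in M, so low C_M (CSTR or dilute feed) favours N.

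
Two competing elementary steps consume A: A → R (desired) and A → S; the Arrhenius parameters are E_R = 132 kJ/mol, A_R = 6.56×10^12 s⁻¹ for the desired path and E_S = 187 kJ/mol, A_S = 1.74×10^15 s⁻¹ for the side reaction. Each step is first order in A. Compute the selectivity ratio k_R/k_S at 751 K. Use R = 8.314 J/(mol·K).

25.2

With equal orders, S_{R/S} = k_R/k_S = (A_R/A_S)·exp[(E_S−E_R)/(RT)].
(E_S−E_R)/(RT) = (187−132)×10³/(8.314×751) = 55000/6244 = 8.809.
k_R/k_S = (6.56×10^12/1.74×10^15)·exp(8.809) = 0.003770 × 6692 = 25.2.
Since E_R < E_S, lowering the temperature improves selectivity toward R.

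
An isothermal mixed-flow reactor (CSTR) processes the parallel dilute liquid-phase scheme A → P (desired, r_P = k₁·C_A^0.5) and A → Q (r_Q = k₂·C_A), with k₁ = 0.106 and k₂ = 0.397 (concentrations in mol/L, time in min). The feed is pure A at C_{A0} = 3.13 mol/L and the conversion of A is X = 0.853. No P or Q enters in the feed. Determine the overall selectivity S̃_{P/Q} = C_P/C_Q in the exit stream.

Exit C_A = C_{A0}(1−X) = 3.13×0.147 = 0.4601 mol/L.
Rates in a CSTR are evaluated at the outlet concentration: r_P = 0.106×0.4601^0.5 = 0.07190, r_Q = 0.397×0.4601 = 0.1827.
Overall selectivity = C_P/C_Q = r_Pτ/(r_Qτ) = r_P/r_Q = 0.394.

0.394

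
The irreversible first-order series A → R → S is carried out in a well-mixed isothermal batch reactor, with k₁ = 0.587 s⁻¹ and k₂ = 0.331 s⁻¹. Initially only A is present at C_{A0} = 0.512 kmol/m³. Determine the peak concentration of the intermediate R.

0.244 kmol/m³

Evaluating C_R at t_opt = ln(k₂/k₁)/(k₂−k₁) gives C_{R,max}/C_{A0} = (k₁/k₂)^[k₂/(k₂−k₁)].
= (0.587/0.331)^(0.331/(0.331−0.587)) = (1.773)^(-1.293) = 0.4768.
C_{R,max} = 0.4768×0.512 = 0.244 kmol/m³.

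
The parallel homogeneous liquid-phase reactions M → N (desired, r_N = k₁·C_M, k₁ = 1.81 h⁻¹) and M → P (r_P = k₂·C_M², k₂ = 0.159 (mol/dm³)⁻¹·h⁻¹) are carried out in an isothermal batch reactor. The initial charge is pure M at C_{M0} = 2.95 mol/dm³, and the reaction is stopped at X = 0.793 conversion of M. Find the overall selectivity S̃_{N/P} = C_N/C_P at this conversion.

6.52

C_M = C_{M0}(1−X) = 0.6106 mol/dm³.
Along a PFR/batch, dC_N/dC_M = −r_N/(r_N+r_P) = −k₁/(k₁+k₂·C_M).
Integrating from C_{M0} to C_M: C_N = (1.81/0.159)·ln[(1.81+0.159·2.95)/(1.81+0.159·0.611)] = 11.38·ln(2.279/1.907) = 2.028 mol/dm³.
C_P = (C_{M0}−C_M)−C_N = 0.3110 mol/dm³; S̃_{N/P} = 2.028/0.3110 = 6.52.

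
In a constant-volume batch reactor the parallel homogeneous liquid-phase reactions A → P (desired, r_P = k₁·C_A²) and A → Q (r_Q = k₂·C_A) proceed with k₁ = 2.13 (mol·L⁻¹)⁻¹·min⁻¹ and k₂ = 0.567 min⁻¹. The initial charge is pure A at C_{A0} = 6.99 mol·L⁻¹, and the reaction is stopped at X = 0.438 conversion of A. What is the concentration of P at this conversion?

2.92 mol·L⁻¹

C_A = C_{A0}(1−X) = 3.928 mol·L⁻¹.
Along a PFR/batch, dC_Q/dC_A = −r_Q/(r_P+r_Q) = −k₂/(k₂+k₁·C_A).
Integrating from C_{A0} to C_A: C_Q = (0.567/2.13)·ln[(0.567+2.13·6.99)/(0.567+2.13·3.93)] = 0.2662·ln(15.46/8.934) = 0.1459 mol·L⁻¹.
Then C_P = (C_{A0}−C_A) − C_Q = 3.062 − 0.1459 = 2.916 mol·L⁻¹.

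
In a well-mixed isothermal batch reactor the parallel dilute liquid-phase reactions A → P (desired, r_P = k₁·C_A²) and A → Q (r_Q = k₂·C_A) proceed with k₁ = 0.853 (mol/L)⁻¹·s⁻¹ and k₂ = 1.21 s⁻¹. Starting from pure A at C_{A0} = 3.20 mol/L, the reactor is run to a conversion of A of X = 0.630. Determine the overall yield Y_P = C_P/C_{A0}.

C_A = C_{A0}(1−X) = 1.184 mol/L.
Along a PFR/batch, dC_Q/dC_A = −r_Q/(r_P+r_Q) = −k₂/(k₂+k₁·C_A).
Integrating from C_{A0} to C_A: C_Q = (1.21/0.853)·ln[(1.21+0.853·3.20)/(1.21+0.853·1.18)] = 1.419·ln(3.940/2.220) = 0.8137 mol/L.
Then C_P = (C_{A0}−C_A) − C_Q = 2.016 − 0.8137 = 1.202 mol/L.
Y_P = C_P/C_{A0} = 1.202/3.20 = 0.376.

0.376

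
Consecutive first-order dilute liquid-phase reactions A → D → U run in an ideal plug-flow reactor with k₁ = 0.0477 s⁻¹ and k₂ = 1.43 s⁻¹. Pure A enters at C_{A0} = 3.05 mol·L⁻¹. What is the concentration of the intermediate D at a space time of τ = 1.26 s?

0.0817 mol·L⁻¹

The intermediate concentration in a first-order A→B→C sequence is C_D = k₁C_{A0}(e^(−k₁τ) − e^(−k₂τ))/(k₂−k₁).
e^(−k₁τ) = e^(−0.0477×1.26) = e^(−0.06010) = 0.9417; e^(−k₂τ) = e^(−1.802) = 0.1650.
C_D = 0.0477×3.05/(1.43−0.0477) × (0.9417−0.1650) = 0.1052×0.7767 = 0.08174 mol·L⁻¹.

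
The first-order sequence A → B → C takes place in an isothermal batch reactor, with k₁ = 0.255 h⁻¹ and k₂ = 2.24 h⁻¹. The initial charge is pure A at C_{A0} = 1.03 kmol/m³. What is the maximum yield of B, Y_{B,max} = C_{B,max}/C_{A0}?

Evaluating C_B at t_opt = ln(k₂/k₁)/(k₂−k₁) gives C_{B,max}/C_{A0} = (k₁/k₂)^[k₂/(k₂−k₁)].
= (0.255/2.24)^(2.24/(2.24−0.255)) = (0.1138)^(1.128) = 0.08611.

0.0861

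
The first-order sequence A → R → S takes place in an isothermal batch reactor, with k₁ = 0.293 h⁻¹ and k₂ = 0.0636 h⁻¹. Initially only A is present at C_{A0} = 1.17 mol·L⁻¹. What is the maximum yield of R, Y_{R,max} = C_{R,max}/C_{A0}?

Evaluating C_R at t_opt = ln(k₂/k₁)/(k₂−k₁) gives C_{R,max}/C_{A0} = (k₁/k₂)^[k₂/(k₂−k₁)].
= (0.293/0.0636)^(0.0636/(0.0636−0.293)) = (4.607)^(-0.2772) = 0.6547.

0.655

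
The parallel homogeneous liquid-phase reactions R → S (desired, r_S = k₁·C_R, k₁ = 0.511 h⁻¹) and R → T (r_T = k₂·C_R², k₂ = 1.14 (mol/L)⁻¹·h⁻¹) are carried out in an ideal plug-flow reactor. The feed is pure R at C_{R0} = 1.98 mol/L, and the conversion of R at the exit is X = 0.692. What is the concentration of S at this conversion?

0.372 mol/L

C_R = C_{R0}(1−X) = 0.6098 mol/L.
Along a PFR/batch, dC_S/dC_R = −r_S/(r_S+r_T) = −k₁/(k₁+k₂·C_R).
Integrating from C_{R0} to C_R: C_S = (0.511/1.14)·ln[(0.511+1.14·1.98)/(0.511+1.14·0.610)] = 0.4482·ln(2.768/1.206) = 0.3724 mol/L.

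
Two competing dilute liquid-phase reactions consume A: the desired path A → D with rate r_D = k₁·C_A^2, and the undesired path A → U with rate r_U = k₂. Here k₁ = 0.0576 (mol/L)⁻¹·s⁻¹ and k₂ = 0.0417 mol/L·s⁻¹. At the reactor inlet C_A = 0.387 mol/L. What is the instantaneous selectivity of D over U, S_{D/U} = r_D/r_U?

S_{D/U} = r_D/r_U = (k₁·C_A^2)/(k₂) = (k₁/k₂)·C_A^2.
= (0.0576×0.3870^2) / (0.0417) = 0.008627/0.04170 = 0.207.

0.207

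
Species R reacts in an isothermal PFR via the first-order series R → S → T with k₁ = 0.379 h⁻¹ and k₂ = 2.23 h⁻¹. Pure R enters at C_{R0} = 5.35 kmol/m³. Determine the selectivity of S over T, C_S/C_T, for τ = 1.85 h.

Solving the coupled first-order balances gives C_S(τ) = [k₁/(k₂−k₁)]·C_{R0}·(e^(−k₁τ) − e^(−k₂τ)).
e^(−k₁τ) = e^(−0.379×1.85) = e^(−0.7012) = 0.4960; e^(−k₂τ) = e^(−4.125) = 0.01616.
C_S = 0.379×5.35/(2.23−0.379) × (0.4960−0.01616) = 1.095×0.4799 = 0.5257 kmol/m³.
C_R = C_{R0}e^(−k₁τ) = 2.654 kmol/m³, so C_T = C_{R0}−C_R−C_S = 2.171 kmol/m³; C_S/C_T = 0.242.

0.242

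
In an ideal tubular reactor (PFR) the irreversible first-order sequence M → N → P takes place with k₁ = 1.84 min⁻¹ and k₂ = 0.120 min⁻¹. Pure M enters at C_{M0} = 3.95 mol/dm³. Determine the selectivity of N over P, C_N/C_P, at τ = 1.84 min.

For first-order series with pure M initially, C_N(τ) = k₁C_{M0}/(k₂−k₁)·(e^(−k₁τ) − e^(−k₂τ)).
e^(−k₁τ) = e^(−1.84×1.84) = e^(−3.386) = 0.03386; e^(−k₂τ) = e^(−0.2208) = 0.8019.
C_N = 1.84×3.95/(0.120−1.84) × (0.03386−0.8019) = (-4.226)×(-0.7680) = 3.245 mol/dm³.
C_M = C_{M0}e^(−k₁τ) = 0.1337 mol/dm³, so C_P = C_{M0}−C_M−C_N = 0.5709 mol/dm³; C_N/C_P = 5.68.

5.68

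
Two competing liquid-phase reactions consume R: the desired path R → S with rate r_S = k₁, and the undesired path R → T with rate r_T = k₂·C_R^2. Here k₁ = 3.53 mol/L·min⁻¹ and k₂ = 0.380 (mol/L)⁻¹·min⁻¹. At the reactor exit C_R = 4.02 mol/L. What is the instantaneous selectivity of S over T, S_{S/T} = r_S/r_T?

0.575

S_{S/T} = r_S/r_T = (k₁)/(k₂·C_R^2) = (k₁/k₂)·C_R^-2.
= (3.53) / (0.380×4.020^2) = 3.530/6.141 = 0.575.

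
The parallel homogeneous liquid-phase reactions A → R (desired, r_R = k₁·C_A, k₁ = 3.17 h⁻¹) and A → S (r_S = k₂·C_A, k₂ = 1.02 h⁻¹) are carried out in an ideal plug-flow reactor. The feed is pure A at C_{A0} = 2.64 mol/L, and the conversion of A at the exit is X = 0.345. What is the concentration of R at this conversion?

C_A = C_{A0}(1−X) = 1.729 mol/L.
Both paths are first order in A, so the instantaneous fraction to R is constant: dC_R/d(−C_A) = k₁/(k₁+k₂) = 0.7566.
C_R = 0.7566·(C_{A0}−C_A) = 0.7566×0.9108 = 0.689 mol/L.

0.689 mol/L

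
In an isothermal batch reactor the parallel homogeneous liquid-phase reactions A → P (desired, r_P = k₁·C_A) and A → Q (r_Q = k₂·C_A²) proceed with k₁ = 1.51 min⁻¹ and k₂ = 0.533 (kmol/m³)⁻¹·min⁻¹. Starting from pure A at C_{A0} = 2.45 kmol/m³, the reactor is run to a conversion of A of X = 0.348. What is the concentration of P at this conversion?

C_A = C_{A0}(1−X) = 1.597 kmol/m³.
Along a PFR/batch, dC_P/dC_A = −r_P/(r_P+r_Q) = −k₁/(k₁+k₂·C_A).
Integrating from C_{A0} to C_A: C_P = (1.51/0.533)·ln[(1.51+0.533·2.45)/(1.51+0.533·1.60)] = 2.833·ln(2.816/2.361) = 0.4986 kmol/m³.

0.499 kmol/m³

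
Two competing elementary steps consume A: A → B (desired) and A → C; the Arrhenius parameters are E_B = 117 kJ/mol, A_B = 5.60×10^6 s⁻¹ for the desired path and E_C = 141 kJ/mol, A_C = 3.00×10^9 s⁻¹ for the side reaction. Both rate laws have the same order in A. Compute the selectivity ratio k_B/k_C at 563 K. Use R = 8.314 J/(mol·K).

With equal orders, S_{B/C} = k_B/k_C = (A_B/A_C)·exp[(E_C−E_B)/(RT)].
(E_C−E_B)/(RT) = (141−117)×10³/(8.314×563) = 24000/4681 = 5.127.
k_B/k_C = (5.60×10^6/3.00×10^9)·exp(5.127) = 0.001867 × 168.6 = 0.315.

0.315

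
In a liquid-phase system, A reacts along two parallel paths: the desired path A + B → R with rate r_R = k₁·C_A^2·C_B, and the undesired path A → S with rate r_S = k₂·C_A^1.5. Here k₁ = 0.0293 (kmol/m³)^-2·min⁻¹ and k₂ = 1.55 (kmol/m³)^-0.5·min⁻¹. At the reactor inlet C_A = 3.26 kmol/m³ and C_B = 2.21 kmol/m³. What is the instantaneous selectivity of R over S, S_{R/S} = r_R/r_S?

0.0754

S_{R/S} = r_R/r_S = (k₁·C_A^2·C_B)/(k₂·C_A^1.5) = (k₁/k₂)·C_A^0.5·C_B.
= (0.0293×3.260^2×2.210) / (1.55×3.260^1.5) = 0.6882/9.123 = 0.0754.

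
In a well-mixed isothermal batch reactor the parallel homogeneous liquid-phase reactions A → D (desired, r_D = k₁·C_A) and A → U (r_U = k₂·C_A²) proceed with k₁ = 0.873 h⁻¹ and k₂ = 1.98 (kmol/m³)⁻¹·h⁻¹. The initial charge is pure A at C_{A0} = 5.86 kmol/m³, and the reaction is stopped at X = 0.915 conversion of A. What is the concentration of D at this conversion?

C_A = C_{A0}(1−X) = 0.4981 kmol/m³.
Along a PFR/batch, dC_D/dC_A = −r_D/(r_D+r_U) = −k₁/(k₁+k₂·C_A).
Integrating from C_{A0} to C_A: C_D = (0.873/1.98)·ln[(0.873+1.98·5.86)/(0.873+1.98·0.498)] = 0.4409·ln(12.48/1.859) = 0.8393 kmol/m³.

0.839 kmol/m³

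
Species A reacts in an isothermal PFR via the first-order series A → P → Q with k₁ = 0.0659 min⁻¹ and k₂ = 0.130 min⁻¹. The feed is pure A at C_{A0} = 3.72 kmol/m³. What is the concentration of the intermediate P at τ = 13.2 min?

0.915 kmol/m³

For first-order series with pure A initially, C_P(τ) = k₁C_{A0}/(k₂−k₁)·(e^(−k₁τ) − e^(−k₂τ)).
e^(−k₁τ) = e^(−0.0659×13.2) = e^(−0.8699) = 0.4190; e^(−k₂τ) = e^(−1.716) = 0.1798.
C_P = 0.0659×3.72/(0.130−0.0659) × (0.4190−0.1798) = 3.824×0.2392 = 0.9149 kmol/m³.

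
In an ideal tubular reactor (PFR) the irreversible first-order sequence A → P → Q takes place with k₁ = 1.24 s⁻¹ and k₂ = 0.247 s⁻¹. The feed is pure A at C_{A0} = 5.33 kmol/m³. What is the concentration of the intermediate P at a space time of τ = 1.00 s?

Solving the coupled first-order balances gives C_P(τ) = [k₁/(k₂−k₁)]·C_{A0}·(e^(−k₁τ) − e^(−k₂τ)).
e^(−k₁τ) = e^(−1.24×1.00) = e^(−1.240) = 0.2894; e^(−k₂τ) = e^(−0.2470) = 0.7811.
C_P = 1.24×5.33/(0.247−1.24) × (0.2894−0.7811) = (-6.656)×(-0.4918) = 3.273 kmol/m³.

3.27 kmol/m³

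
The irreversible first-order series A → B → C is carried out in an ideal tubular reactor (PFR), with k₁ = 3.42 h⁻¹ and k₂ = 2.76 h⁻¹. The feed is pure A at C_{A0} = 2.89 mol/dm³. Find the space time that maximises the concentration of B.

Setting dC_B/dτ = 0 gives τ_opt = ln(k₂/k₁)/(k₂−k₁).
= ln(2.76/3.42)/(2.76−3.42) = ln(0.8070)/-0.6600 = -0.2144/-0.6600 = 0.325 h.

0.325 h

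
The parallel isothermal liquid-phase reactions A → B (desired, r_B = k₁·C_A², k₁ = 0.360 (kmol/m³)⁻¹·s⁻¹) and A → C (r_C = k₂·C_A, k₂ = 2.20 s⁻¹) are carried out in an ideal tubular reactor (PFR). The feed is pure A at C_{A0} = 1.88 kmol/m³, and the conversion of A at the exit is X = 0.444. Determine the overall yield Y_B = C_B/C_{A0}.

0.0854

C_A = C_{A0}(1−X) = 1.045 kmol/m³.
Along a PFR/batch, dC_C/dC_A = −r_C/(r_B+r_C) = −k₂/(k₂+k₁·C_A).
Integrating from C_{A0} to C_A: C_C = (2.20/0.360)·ln[(2.20+0.360·1.88)/(2.20+0.360·1.05)] = 6.111·ln(2.877/2.576) = 0.6742 kmol/m³.
Then C_B = (C_{A0}−C_A) − C_C = 0.8347 − 0.6742 = 0.1605 kmol/m³.
Y_B = C_B/C_{A0} = 0.1605/1.88 = 0.0854.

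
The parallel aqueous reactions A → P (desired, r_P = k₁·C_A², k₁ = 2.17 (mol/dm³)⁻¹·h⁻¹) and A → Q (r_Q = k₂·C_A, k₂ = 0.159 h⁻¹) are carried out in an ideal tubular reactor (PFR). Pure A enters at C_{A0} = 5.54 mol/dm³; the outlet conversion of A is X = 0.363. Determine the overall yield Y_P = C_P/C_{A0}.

0.357

C_A = C_{A0}(1−X) = 3.529 mol/dm³.
Along a PFR/batch, dC_Q/dC_A = −r_Q/(r_P+r_Q) = −k₂/(k₂+k₁·C_A).
Integrating from C_{A0} to C_A: C_Q = (0.159/2.17)·ln[(0.159+2.17·5.54)/(0.159+2.17·3.53)] = 0.07327·ln(12.18/7.817) = 0.03250 mol/dm³.
Then C_P = (C_{A0}−C_A) − C_Q = 2.011 − 0.03250 = 1.979 mol/dm³.
Y_P = C_P/C_{A0} = 1.979/5.54 = 0.357.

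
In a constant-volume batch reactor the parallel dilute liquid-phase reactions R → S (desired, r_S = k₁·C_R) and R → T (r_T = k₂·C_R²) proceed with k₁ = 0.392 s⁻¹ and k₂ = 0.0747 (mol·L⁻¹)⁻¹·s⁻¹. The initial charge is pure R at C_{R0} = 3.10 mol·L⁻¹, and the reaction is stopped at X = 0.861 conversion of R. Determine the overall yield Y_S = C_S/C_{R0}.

0.652

C_R = C_{R0}(1−X) = 0.4309 mol·L⁻¹.
Along a PFR/batch, dC_S/dC_R = −r_S/(r_S+r_T) = −k₁/(k₁+k₂·C_R).
Integrating from C_{R0} to C_R: C_S = (0.392/0.0747)·ln[(0.392+0.0747·3.10)/(0.392+0.0747·0.431)] = 5.248·ln(0.6236/0.4242) = 2.022 mol·L⁻¹.
Y_S = C_S/C_{R0} = 2.022/3.10 = 0.652.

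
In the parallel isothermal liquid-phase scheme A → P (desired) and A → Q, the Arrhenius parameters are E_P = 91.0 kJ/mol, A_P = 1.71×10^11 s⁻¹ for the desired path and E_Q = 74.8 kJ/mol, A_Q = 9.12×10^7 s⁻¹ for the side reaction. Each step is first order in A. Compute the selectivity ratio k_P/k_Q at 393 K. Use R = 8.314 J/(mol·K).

With equal orders, S_{P/Q} = k_P/k_Q = (A_P/A_Q)·exp[(E_Q−E_P)/(RT)].
(E_Q−E_P)/(RT) = (74.8−91.0)×10³/(8.314×393) = -16200/3267 = -4.958.
k_P/k_Q = (1.71×10^11/9.12×10^7)·exp(-4.958) = 1875 × 0.007026 = 13.2.

13.2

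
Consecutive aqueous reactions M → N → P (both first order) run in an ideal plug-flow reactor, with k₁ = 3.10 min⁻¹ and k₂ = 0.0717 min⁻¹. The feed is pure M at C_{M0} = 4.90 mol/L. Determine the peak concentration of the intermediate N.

4.48 mol/L

Evaluating C_N at τ_opt = ln(k₂/k₁)/(k₂−k₁) gives C_{N,max}/C_{M0} = (k₁/k₂)^[k₂/(k₂−k₁)].
= (3.10/0.0717)^(0.0717/(0.0717−3.10)) = (43.24)^(-0.02368) = 0.9147.
C_{N,max} = 0.9147×4.90 = 4.48 mol/L.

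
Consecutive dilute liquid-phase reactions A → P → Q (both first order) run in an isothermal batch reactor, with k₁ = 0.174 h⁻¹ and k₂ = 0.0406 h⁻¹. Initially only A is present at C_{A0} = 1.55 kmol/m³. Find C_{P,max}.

0.995 kmol/m³

At the optimum, C_{P,max}/C_{A0} = (k₁/k₂)^[k₂/(k₂−k₁)].
= (0.174/0.0406)^(0.0406/(0.0406−0.174)) = (4.286)^(-0.3043) = 0.6422.
C_{P,max} = 0.6422×1.55 = 0.995 kmol/m³.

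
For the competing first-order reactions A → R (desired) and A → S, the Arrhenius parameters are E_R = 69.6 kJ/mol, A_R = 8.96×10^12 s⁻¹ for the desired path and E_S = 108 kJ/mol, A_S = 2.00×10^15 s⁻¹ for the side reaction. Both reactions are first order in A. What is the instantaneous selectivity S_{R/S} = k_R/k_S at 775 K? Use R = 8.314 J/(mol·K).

k_R/k_S = (A_R/A_S)·exp[−(E_R−E_S)/(RT)] = (A_R/A_S)·exp[(E_S−E_R)/(RT)].
(E_S−E_R)/(RT) = (108−69.6)×10³/(8.314×775) = 38400/6443 = 5.960.
k_R/k_S = (8.96×10^12/2.00×10^15)·exp(5.960) = 0.004480 × 387.5 = 1.74.
Since E_R < E_S, lowering the temperature improves selectivity toward R.

1.74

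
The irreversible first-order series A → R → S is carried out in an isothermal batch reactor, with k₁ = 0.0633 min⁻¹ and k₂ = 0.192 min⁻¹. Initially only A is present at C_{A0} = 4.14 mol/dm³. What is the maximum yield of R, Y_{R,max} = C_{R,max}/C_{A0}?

For a first-order series the maximum intermediate yield is C_{R,max}/C_{A0} = (k₁/k₂)^[k₂/(k₂−k₁)].
= (0.0633/0.192)^(0.192/(0.192−0.0633)) = (0.3297)^(1.492) = 0.1910.

0.191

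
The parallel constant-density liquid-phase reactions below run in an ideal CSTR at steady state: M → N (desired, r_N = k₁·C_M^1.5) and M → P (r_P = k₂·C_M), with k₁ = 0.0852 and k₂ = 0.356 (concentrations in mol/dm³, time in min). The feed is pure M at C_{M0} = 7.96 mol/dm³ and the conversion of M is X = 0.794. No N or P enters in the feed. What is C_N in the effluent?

1.48 mol/dm³

Exit C_M = C_{M0}(1−X) = 7.96×0.206 = 1.640 mol/dm³.
In a CSTR the entire volume is at exit conditions, so r_N = 0.0852×1.640^1.5 = 0.1789 and r_P = 0.356×1.640 = 0.5838.
Fraction of consumed M going to N: r_N/(r_N+r_P) = 0.2346.
C_N = 0.2346·C_{M0}·X = 0.2346×7.96×0.794 = 1.48 mol/dm³.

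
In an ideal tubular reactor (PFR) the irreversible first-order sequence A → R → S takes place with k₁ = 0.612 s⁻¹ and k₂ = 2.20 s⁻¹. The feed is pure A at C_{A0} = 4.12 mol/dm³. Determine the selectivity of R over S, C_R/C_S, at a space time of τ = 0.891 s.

0.673

Solving the coupled first-order balances gives C_R(τ) = [k₁/(k₂−k₁)]·C_{A0}·(e^(−k₁τ) − e^(−k₂τ)).
e^(−k₁τ) = e^(−0.612×0.891) = e^(−0.5453) = 0.5797; e^(−k₂τ) = e^(−1.960) = 0.1408.
C_R = 0.612×4.12/(2.20−0.612) × (0.5797−0.1408) = 1.588×0.4388 = 0.6968 mol/dm³.
C_A = C_{A0}e^(−k₁τ) = 2.388 mol/dm³, so C_S = C_{A0}−C_A−C_R = 1.035 mol/dm³; C_R/C_S = 0.673.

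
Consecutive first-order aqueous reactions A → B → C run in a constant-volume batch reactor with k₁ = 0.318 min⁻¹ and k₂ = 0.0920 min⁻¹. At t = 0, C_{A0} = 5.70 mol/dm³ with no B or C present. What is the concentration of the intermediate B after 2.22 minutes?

The intermediate concentration in a first-order A→B→C sequence is C_B = k₁C_{A0}(e^(−k₁t) − e^(−k₂t))/(k₂−k₁).
e^(−k₁t) = e^(−0.318×2.22) = e^(−0.7060) = 0.4936; e^(−k₂t) = e^(−0.2042) = 0.8153.
C_B = 0.318×5.70/(0.0920−0.318) × (0.4936−0.8153) = (-8.020)×(-0.3216) = 2.580 mol/dm³.

2.58 mol/dm³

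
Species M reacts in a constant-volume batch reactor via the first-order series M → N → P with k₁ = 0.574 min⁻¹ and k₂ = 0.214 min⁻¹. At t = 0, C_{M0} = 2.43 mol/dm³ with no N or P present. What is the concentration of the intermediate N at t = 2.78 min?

The intermediate concentration in a first-order A→B→C sequence is C_N = k₁C_{M0}(e^(−k₁t) − e^(−k₂t))/(k₂−k₁).
e^(−k₁t) = e^(−0.574×2.78) = e^(−1.596) = 0.2028; e^(−k₂t) = e^(−0.5949) = 0.5516.
C_N = 0.574×2.43/(0.214−0.574) × (0.2028−0.5516) = (-3.874)×(-0.3488) = 1.352 mol/dm³.

1.35 mol/dm³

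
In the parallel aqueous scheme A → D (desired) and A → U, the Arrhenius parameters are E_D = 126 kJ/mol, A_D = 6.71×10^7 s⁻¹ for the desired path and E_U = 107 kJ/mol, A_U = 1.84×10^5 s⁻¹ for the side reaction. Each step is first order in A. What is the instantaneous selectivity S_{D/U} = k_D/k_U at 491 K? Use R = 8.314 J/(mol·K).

k_D/k_U = (A_D/A_U)·exp[−(E_D−E_U)/(RT)] = (A_D/A_U)·exp[(E_U−E_D)/(RT)].
(E_U−E_D)/(RT) = (107−126)×10³/(8.314×491) = -19000/4082 = -4.654.
k_D/k_U = (6.71×10^7/1.84×10^5)·exp(-4.654) = 364.7 × 0.009520 = 3.47.

3.47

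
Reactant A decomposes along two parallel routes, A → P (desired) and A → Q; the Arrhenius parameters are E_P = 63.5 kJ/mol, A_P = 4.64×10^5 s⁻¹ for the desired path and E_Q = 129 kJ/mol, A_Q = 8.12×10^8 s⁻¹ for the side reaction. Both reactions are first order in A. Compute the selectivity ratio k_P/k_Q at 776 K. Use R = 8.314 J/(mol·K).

14.7

With equal orders, S_{P/Q} = k_P/k_Q = (A_P/A_Q)·exp[(E_Q−E_P)/(RT)].
(E_Q−E_P)/(RT) = (129−63.5)×10³/(8.314×776) = 65500/6452 = 10.15.
k_P/k_Q = (4.64×10^5/8.12×10^8)·exp(10.15) = 5.714×10^-4 × 25653 = 14.7.
Since E_P < E_Q, lowering the temperature improves selectivity toward P.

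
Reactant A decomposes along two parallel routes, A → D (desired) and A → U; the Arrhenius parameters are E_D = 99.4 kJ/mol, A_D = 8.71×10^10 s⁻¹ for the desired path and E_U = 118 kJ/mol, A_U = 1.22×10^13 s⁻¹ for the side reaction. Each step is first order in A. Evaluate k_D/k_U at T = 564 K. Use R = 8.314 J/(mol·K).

0.377

Since both paths have the same order in A, the concentration cancels and S_{D/U} = k_D/k_U = (A_D/A_U)·exp[(E_U−E_D)/(RT)].
(E_U−E_D)/(RT) = (118−99.4)×10³/(8.314×564) = 18600/4689 = 3.967.
k_D/k_U = (8.71×10^10/1.22×10^13)·exp(3.967) = 0.007139 × 52.81 = 0.377.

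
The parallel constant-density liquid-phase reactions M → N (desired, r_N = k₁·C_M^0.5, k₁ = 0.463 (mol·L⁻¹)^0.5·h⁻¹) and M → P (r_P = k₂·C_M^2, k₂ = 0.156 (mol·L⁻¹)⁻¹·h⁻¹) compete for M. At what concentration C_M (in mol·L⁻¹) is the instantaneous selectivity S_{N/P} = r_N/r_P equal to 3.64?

0.873 mol·L⁻¹

S_{N/P} = (k₁/k₂)·C_M^-1.5 ⇒ C_M = (S·k₂/k₁)^(1/(-1.5)).
= (3.64×0.156/0.463)^(-0.6667) = (1.226)^(-0.6667) = 0.873 mol·L⁻¹.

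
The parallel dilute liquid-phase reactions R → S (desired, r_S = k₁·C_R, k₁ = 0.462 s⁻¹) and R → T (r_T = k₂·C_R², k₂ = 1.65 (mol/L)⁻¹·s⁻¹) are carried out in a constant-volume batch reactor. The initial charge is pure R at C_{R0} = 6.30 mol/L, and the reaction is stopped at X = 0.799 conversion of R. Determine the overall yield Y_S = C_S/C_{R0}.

0.0644

C_R = C_{R0}(1−X) = 1.266 mol/L.
Along a PFR/batch, dC_S/dC_R = −r_S/(r_S+r_T) = −k₁/(k₁+k₂·C_R).
Integrating from C_{R0} to C_R: C_S = (0.462/1.65)·ln[(0.462+1.65·6.30)/(0.462+1.65·1.27)] = 0.2800·ln(10.86/2.551) = 0.4055 mol/L.
Y_S = C_S/C_{R0} = 0.4055/6.30 = 0.0644.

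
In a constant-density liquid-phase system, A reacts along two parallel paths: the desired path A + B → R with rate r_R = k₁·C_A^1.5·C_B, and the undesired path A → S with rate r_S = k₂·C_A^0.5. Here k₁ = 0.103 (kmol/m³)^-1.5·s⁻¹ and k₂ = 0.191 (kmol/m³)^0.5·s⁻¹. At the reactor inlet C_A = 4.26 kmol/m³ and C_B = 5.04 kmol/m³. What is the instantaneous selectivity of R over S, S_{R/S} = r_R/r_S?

11.6

S_{R/S} = r_R/r_S = (k₁·C_A^1.5·C_B)/(k₂·C_A^0.5) = (k₁/k₂)·C_A·C_B.
= (0.103×4.260^1.5×5.040) / (0.191×4.260^0.5) = 4.564/0.3942 = 11.6.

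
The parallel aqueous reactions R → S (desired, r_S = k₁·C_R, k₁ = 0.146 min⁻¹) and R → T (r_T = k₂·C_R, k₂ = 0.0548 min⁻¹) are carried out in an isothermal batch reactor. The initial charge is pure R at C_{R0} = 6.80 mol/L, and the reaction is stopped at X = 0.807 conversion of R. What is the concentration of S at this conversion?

3.99 mol/L

C_R = C_{R0}(1−X) = 1.312 mol/L.
Both paths are first order in R, so the instantaneous fraction to S is constant: dC_S/d(−C_R) = k₁/(k₁+k₂) = 0.7271.
C_S = 0.7271·(C_{R0}−C_R) = 0.7271×5.488 = 3.99 mol/L.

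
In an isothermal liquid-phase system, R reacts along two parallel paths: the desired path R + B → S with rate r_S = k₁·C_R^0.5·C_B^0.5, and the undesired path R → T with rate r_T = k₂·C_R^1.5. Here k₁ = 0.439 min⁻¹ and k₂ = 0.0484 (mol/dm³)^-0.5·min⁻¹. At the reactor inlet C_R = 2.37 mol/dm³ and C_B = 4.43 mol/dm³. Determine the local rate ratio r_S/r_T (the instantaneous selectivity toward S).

8.06

S_{S/T} = r_S/r_T = (k₁·C_R^0.5·C_B^0.5)/(k₂·C_R^1.5) = (k₁/k₂)·C_R⁻¹·C_B^0.5.
= (0.439×2.370^0.5×4.430^0.5) / (0.0484×2.370^1.5) = 1.422/0.1766 = 8.06.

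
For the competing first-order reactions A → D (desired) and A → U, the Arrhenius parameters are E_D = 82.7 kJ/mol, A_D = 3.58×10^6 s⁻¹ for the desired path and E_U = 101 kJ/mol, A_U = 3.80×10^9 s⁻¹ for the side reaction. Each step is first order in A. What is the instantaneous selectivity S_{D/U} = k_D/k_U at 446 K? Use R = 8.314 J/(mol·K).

0.131

Since both paths have the same order in A, the concentration cancels and S_{D/U} = k_D/k_U = (A_D/A_U)·exp[(E_U−E_D)/(RT)].
(E_U−E_D)/(RT) = (101−82.7)×10³/(8.314×446) = 18300/3708 = 4.935.
k_D/k_U = (3.58×10^6/3.80×10^9)·exp(4.935) = 9.421×10^-4 × 139.1 = 0.131.
Since E_D < E_U, lowering the temperature improves selectivity toward D.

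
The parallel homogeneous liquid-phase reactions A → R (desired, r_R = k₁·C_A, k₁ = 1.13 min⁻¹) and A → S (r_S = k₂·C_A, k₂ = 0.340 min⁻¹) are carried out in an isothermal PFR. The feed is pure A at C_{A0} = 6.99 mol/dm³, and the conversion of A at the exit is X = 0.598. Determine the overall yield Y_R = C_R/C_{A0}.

0.460

C_A = C_{A0}(1−X) = 2.810 mol/dm³.
Both paths are first order in A, so the instantaneous fraction to R is constant: dC_R/d(−C_A) = k₁/(k₁+k₂) = 0.7687.
C_R = 0.7687·(C_{A0}−C_A) = 0.7687×4.180 = 3.21 mol/dm³.
Y_R = C_R/C_{A0} = 3.213/6.99 = 0.460.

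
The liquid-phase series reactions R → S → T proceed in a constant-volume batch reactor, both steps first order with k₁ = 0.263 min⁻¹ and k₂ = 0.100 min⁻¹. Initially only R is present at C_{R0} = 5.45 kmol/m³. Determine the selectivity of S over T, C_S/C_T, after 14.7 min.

0.525

Solving the coupled first-order balances gives C_S(t) = [k₁/(k₂−k₁)]·C_{R0}·(e^(−k₁t) − e^(−k₂t)).
e^(−k₁t) = e^(−0.263×14.7) = e^(−3.866) = 0.02094; e^(−k₂t) = e^(−1.470) = 0.2299.
C_S = 0.263×5.45/(0.100−0.263) × (0.02094−0.2299) = (-8.794)×(-0.2090) = 1.838 kmol/m³.
C_R = C_{R0}e^(−k₁t) = 0.1141 kmol/m³, so C_T = C_{R0}−C_R−C_S = 3.498 kmol/m³; C_S/C_T = 0.525.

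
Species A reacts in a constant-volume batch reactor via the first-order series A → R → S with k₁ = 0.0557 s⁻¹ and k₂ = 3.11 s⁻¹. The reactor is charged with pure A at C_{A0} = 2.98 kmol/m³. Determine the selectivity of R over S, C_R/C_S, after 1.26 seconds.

0.325

Solving the coupled first-order balances gives C_R(t) = [k₁/(k₂−k₁)]·C_{A0}·(e^(−k₁t) − e^(−k₂t)).
e^(−k₁t) = e^(−0.0557×1.26) = e^(−0.07018) = 0.9322; e^(−k₂t) = e^(−3.919) = 0.01987.
C_R = 0.0557×2.98/(3.11−0.0557) × (0.9322−0.01987) = 0.05435×0.9124 = 0.04958 kmol/m³.
C_A = C_{A0}e^(−k₁t) = 2.778 kmol/m³, so C_S = C_{A0}−C_A−C_R = 0.1524 kmol/m³; C_R/C_S = 0.325.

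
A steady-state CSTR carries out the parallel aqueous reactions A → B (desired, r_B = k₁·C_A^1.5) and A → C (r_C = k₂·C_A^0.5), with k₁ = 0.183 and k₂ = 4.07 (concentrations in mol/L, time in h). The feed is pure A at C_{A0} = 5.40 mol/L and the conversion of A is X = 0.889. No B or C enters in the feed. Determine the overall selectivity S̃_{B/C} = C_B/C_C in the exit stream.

0.0270

Exit C_A = C_{A0}(1−X) = 5.40×0.111 = 0.5994 mol/L.
In a CSTR the entire volume is at exit conditions, so r_B = 0.183×0.5994^1.5 = 0.08492 and r_C = 4.07×0.5994^0.5 = 3.151.
Overall selectivity = C_B/C_C = r_Bτ/(r_Cτ) = r_B/r_C = 0.0270.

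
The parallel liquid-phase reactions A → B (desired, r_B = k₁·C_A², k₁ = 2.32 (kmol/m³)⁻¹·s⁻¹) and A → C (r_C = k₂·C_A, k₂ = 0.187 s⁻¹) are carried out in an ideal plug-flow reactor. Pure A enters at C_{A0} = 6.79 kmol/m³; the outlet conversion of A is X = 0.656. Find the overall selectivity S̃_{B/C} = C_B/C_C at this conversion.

C_A = C_{A0}(1−X) = 2.336 kmol/m³.
Along a PFR/batch, dC_C/dC_A = −r_C/(r_B+r_C) = −k₂/(k₂+k₁·C_A).
Integrating from C_{A0} to C_A: C_C = (0.187/2.32)·ln[(0.187+2.32·6.79)/(0.187+2.32·2.34)] = 0.08060·ln(15.94/5.606) = 0.08423 kmol/m³.
Then C_B = (C_{A0}−C_A) − C_C = 4.454 − 0.08423 = 4.370 kmol/m³.
S̃_{B/C} = C_B/C_C = 4.370/0.08423 = 51.9.

51.9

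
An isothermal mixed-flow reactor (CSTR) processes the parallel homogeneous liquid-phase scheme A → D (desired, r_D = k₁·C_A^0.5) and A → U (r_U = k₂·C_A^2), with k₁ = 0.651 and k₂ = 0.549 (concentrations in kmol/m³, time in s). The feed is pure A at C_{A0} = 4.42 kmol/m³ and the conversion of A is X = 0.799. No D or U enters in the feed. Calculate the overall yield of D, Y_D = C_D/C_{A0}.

Exit C_A = C_{A0}(1−X) = 4.42×0.201 = 0.8884 kmol/m³.
Rates in a CSTR are evaluated at the outlet concentration: r_D = 0.651×0.8884^0.5 = 0.6136, r_U = 0.549×0.8884^2 = 0.4333.
Fraction of consumed A going to D: r_D/(r_D+r_U) = 0.5861.
C_D = 0.5861·C_{A0}·X = 0.5861×4.42×0.799 = 2.07 kmol/m³; Y_D = C_D/C_{A0} = 0.468.

0.468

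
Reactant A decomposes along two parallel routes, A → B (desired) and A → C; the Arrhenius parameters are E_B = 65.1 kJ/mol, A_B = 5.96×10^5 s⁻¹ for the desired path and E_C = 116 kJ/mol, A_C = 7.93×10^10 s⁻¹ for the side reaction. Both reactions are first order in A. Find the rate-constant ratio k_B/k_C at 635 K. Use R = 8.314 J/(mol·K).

Since both paths have the same order in A, the concentration cancels and S_{B/C} = k_B/k_C = (A_B/A_C)·exp[(E_C−E_B)/(RT)].
(E_C−E_B)/(RT) = (116−65.1)×10³/(8.314×635) = 50900/5279 = 9.641.
k_B/k_C = (5.96×10^5/7.93×10^10)·exp(9.641) = 7.516×10^-6 × 15387 = 0.116.

0.116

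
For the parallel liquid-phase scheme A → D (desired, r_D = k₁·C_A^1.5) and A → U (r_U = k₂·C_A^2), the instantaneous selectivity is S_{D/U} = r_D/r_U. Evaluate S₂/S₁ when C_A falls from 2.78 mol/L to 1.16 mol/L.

S_{D/U} = (k₁/k₂)·C_A^-0.5, so S₂/S₁ = (C_{A,2}/C_{A,1})^-0.5.
= (1.16/2.78)^(-0.5) = (0.4173)^(-0.5) = 1.55.
Selectivity toward D rises as C_A falls — low-concentration operation is favoured.

1.55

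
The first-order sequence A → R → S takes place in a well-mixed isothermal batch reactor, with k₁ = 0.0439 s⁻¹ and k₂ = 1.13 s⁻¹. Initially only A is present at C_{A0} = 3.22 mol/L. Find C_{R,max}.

For a first-order series the maximum intermediate yield is C_{R,max}/C_{A0} = (k₁/k₂)^[k₂/(k₂−k₁)].
= (0.0439/1.13)^(1.13/(1.13−0.0439)) = (0.03885)^(1.040) = 0.03407.
C_{R,max} = 0.03407×3.22 = 0.110 mol/L.

0.110 mol/L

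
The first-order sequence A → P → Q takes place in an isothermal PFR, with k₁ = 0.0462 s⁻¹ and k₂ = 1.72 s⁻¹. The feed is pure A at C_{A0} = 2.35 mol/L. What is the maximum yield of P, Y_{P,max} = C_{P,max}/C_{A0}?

0.0243

For a first-order series the maximum intermediate yield is C_{P,max}/C_{A0} = (k₁/k₂)^[k₂/(k₂−k₁)].
= (0.0462/1.72)^(1.72/(1.72−0.0462)) = (0.02686)^(1.028) = 0.02431.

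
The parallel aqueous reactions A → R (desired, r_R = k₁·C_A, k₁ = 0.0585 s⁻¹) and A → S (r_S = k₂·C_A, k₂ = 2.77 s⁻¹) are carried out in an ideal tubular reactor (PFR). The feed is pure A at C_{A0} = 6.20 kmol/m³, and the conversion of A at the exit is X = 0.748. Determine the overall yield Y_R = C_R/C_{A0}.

0.0155

C_A = C_{A0}(1−X) = 1.562 kmol/m³.
Both paths are first order in A, so the instantaneous fraction to R is constant: dC_R/d(−C_A) = k₁/(k₁+k₂) = 0.02068.
C_R = 0.02068·(C_{A0}−C_A) = 0.02068×4.638 = 0.0959 kmol/m³.
Y_R = C_R/C_{A0} = 0.09592/6.20 = 0.0155.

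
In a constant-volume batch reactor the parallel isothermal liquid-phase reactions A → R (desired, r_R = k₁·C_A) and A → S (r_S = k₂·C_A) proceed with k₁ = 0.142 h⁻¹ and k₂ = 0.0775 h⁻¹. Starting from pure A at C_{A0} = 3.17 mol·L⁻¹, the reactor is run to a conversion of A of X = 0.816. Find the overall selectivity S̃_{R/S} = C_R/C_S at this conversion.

1.83

C_A = C_{A0}(1−X) = 0.5833 mol·L⁻¹.
Both paths are first order in A, so the instantaneous fraction to R is constant: dC_R/d(−C_A) = k₁/(k₁+k₂) = 0.6469.
C_R = 0.6469·(C_{A0}−C_A) = 0.6469×2.587 = 1.67 mol·L⁻¹.
C_S = (C_{A0}−C_A)−C_R = 0.9133 mol·L⁻¹; S̃_{R/S} = 1.673/0.9133 = 1.83.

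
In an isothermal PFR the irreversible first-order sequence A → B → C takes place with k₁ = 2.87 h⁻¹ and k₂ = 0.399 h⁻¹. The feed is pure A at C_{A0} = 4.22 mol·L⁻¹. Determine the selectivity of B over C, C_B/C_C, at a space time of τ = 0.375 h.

11.0

Solving the coupled first-order balances gives C_B(τ) = [k₁/(k₂−k₁)]·C_{A0}·(e^(−k₁τ) − e^(−k₂τ)).
e^(−k₁τ) = e^(−2.87×0.375) = e^(−1.076) = 0.3409; e^(−k₂τ) = e^(−0.1496) = 0.8610.
C_B = 2.87×4.22/(0.399−2.87) × (0.3409−0.8610) = (-4.901)×(-0.5202) = 2.550 mol·L⁻¹.
C_A = C_{A0}e^(−k₁τ) = 1.438 mol·L⁻¹, so C_C = C_{A0}−C_A−C_B = 0.2320 mol·L⁻¹; C_B/C_C = 11.0.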